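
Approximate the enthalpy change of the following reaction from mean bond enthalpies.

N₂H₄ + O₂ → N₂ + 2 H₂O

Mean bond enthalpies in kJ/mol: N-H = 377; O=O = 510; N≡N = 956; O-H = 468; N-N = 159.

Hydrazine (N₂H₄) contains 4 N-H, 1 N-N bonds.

Bonds broken (reactants):
  N-H: 4 × 377 = 1508
  N-N: 1 × 159 = 159
  O=O: 1 × 510 = 510
  Σ(broken) = 2177 kJ
Bonds formed (products):
  N≡N: 1 × 956 = 956
  O-H: 4 × 468 = 1872
  Σ(formed) = 2828 kJ
ΔH = Σ(broken) − Σ(formed) = 2177 − 2828 = −651 kJ

ΔH ≈ −651 kJ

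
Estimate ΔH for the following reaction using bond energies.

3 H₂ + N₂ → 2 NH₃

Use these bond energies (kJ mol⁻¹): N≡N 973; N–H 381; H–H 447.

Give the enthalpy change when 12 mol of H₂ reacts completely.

Bonds broken (reactants):
  H–H: 3 × 447 = 1341
  N≡N: 1 × 973 = 973
  Σ(broken) = 2314 kJ
Bonds formed (products):
  N–H: 6 × 381 = 2286
  Σ(formed) = 2286 kJ
ΔH = Σ(broken) − Σ(formed) = 2314 − 2286 = +28 kJ
For 4× the reaction as written: 4 × (+28) = +112 kJ

ΔH = +112 kJ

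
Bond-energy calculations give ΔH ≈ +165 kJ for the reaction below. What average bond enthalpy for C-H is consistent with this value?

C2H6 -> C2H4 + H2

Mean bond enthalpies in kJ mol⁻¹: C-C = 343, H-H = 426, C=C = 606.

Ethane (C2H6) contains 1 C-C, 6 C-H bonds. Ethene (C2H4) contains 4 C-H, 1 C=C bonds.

Let D be the C-H bond energy.
Σ(broken) = 1×343 + 6×D = 343 + 6D
Σ(formed) = 4×D + 1×606 + 1×426 = 1032 + 4D
ΔH = Σ(broken) − Σ(formed) = (343 + 6D) − (1032 + 4D) = −689 + 2D
Setting this equal to +165 kJ gives 2D = 854, so D = 427 kJ/mol.

D(C-H) ≈ 427 kJ/mol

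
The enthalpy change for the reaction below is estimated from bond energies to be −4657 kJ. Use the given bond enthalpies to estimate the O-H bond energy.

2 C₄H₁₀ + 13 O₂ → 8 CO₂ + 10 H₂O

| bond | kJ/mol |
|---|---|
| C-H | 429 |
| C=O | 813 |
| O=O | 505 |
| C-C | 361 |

Let D be the O-H bond energy.
Σ(broken) = 6×361 + 20×429 + 13×505 = 17311
Σ(formed) = 16×813 + 20×D = 13008 + 20D
ΔH = Σ(broken) − Σ(formed) = (17311) − (13008 + 20D) = +4303 − 20D
Setting this equal to −4657 kJ gives 20D = 8960, so D = 448 kJ/mol.

D(O-H) ≈ 448 kJ/mol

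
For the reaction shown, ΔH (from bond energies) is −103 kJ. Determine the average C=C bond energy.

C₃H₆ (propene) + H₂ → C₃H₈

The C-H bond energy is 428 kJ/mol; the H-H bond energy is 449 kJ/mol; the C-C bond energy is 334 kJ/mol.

Let D be the C=C bond energy.
Σ(broken) = 1×334 + 6×428 + 1×D + 1×449 = 3351 + D
Σ(formed) = 2×334 + 8×428 = 4092
ΔH = Σ(broken) − Σ(formed) = (3351 + D) − (4092) = −741 + D
Setting this equal to −103 kJ gives D = 638 kJ/mol.

D(C=C) ≈ 638 kJ/mol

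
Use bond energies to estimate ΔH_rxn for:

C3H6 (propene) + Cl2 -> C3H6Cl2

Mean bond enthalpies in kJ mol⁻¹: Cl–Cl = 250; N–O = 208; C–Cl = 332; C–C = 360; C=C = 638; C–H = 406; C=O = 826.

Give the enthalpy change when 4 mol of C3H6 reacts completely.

ΔH = −544 kJ

Bonds broken (reactants):
  C–C: 1 × 360 = 360
  C–H: 6 × 406 = 2436
  C=C: 1 × 638 = 638
  Cl–Cl: 1 × 250 = 250
  Σ(broken) = 3684 kJ
Bonds formed (products):
  C–C: 2 × 360 = 720
  C–Cl: 2 × 332 = 664
  C–H: 6 × 406 = 2436
  Σ(formed) = 3820 kJ
ΔH = Σ(broken) − Σ(formed) = 3684 − 3820 = −136 kJ
For 4× the reaction as written: 4 × (−136) = −544 kJ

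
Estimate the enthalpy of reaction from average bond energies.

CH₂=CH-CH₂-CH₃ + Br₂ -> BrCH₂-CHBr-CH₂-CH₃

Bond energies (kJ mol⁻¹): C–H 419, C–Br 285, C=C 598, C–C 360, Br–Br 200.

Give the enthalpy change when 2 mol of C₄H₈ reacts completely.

Bonds broken (reactants):
  Br–Br: 1 × 200 = 200
  C–C: 2 × 360 = 720
  C–H: 8 × 419 = 3352
  C=C: 1 × 598 = 598
  Σ(broken) = 4870 kJ
Bonds formed (products):
  C–Br: 2 × 285 = 570
  C–C: 3 × 360 = 1080
  C–H: 8 × 419 = 3352
  Σ(formed) = 5002 kJ
ΔH = Σ(broken) − Σ(formed) = 4870 − 5002 = −132 kJ
For 2× the reaction as written: 2 × (−132) = −264 kJ

ΔH = −264 kJ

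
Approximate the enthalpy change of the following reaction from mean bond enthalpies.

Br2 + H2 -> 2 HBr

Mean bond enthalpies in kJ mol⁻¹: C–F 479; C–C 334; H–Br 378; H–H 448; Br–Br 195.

Bonds broken (reactants):
  Br–Br: 1 × 195 = 195
  H–H: 1 × 448 = 448
  Σ(broken) = 643 kJ
Bonds formed (products):
  H–Br: 2 × 378 = 756
  Σ(formed) = 756 kJ
ΔH = Σ(broken) − Σ(formed) = 643 − 756 = −113 kJ

ΔH ≈ −113 kJ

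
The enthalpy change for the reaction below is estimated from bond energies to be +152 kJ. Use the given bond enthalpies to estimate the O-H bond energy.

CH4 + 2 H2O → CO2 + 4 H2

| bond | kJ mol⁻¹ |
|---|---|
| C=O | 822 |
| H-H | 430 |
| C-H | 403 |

Let D be the O-H bond energy.
Σ(broken) = 4×403 + 4×D = 1612 + 4D
Σ(formed) = 2×822 + 4×430 = 3364
ΔH = Σ(broken) − Σ(formed) = (1612 + 4D) − (3364) = −1752 + 4D
Setting this equal to +152 kJ gives 4D = 1904, so D = 476 kJ/mol.

D(O-H) ≈ 476 kJ/mol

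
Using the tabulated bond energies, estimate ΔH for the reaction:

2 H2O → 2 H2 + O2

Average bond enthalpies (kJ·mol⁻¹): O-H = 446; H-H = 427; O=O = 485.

ΔH ≈ +445 kJ

Bonds broken (reactants):
  O-H: 4 × 446 = 1784
  Σ(broken) = 1784 kJ
Bonds formed (products):
  H-H: 2 × 427 = 854
  O=O: 1 × 485 = 485
  Σ(formed) = 1339 kJ
ΔH = Σ(broken) − Σ(formed) = 1784 − 1339 = +445 kJ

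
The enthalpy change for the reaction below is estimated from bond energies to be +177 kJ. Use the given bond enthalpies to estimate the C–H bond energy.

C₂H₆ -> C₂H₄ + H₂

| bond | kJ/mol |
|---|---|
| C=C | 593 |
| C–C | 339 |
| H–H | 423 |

D(C–H) ≈ 427 kJ/mol

Let D be the C–H bond energy.
Σ(broken) = 1×339 + 6×D = 339 + 6D
Σ(formed) = 4×D + 1×593 + 1×423 = 1016 + 4D
ΔH = Σ(broken) − Σ(formed) = (339 + 6D) − (1016 + 4D) = −677 + 2D
Setting this equal to +177 kJ gives 2D = 854, so D = 427 kJ/mol.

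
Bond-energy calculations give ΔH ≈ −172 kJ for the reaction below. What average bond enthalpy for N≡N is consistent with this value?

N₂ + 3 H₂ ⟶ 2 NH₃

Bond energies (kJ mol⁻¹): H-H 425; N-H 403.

Let D be the N≡N bond energy.
Σ(broken) = 3×425 + 1×D = 1275 + D
Σ(formed) = 6×403 = 2418
ΔH = Σ(broken) − Σ(formed) = (1275 + D) − (2418) = −1143 + D
Setting this equal to −172 kJ gives D = 971 kJ/mol.

D(N≡N) ≈ 971 kJ/mol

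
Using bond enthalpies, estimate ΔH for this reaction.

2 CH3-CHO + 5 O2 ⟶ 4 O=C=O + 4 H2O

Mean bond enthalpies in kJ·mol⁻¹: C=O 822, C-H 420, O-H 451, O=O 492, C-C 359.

ΔH ≈ −2002 kJ

Bonds broken (reactants):
  C-C: 2 × 359 = 718
  C-H: 8 × 420 = 3360
  C=O: 2 × 822 = 1644
  O=O: 5 × 492 = 2460
  Σ(broken) = 8182 kJ
Bonds formed (products):
  C=O: 8 × 822 = 6576
  O-H: 8 × 451 = 3608
  Σ(formed) = 10184 kJ
ΔH = Σ(broken) − Σ(formed) = 8182 − 10184 = −2002 kJ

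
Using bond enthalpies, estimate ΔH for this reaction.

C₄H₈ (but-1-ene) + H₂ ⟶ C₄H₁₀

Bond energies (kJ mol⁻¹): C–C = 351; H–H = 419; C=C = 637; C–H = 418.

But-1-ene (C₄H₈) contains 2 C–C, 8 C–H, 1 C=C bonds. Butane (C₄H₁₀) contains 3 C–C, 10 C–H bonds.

ΔH ≈ −131 kJ

Bonds broken (reactants):
  C–C: 2 × 351 = 702
  C–H: 8 × 418 = 3344
  C=C: 1 × 637 = 637
  H–H: 1 × 419 = 419
  Σ(broken) = 5102 kJ
Bonds formed (products):
  C–C: 3 × 351 = 1053
  C–H: 10 × 418 = 4180
  Σ(formed) = 5233 kJ
ΔH = Σ(broken) − Σ(formed) = 5102 − 5233 = −131 kJ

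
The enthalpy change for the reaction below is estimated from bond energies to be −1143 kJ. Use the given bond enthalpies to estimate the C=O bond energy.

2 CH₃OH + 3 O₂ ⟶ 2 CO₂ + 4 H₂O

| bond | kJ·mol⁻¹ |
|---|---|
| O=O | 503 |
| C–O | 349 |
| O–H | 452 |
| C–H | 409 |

Let D be the C=O bond energy.
Σ(broken) = 6×409 + 2×349 + 2×452 + 3×503 = 5565
Σ(formed) = 4×D + 8×452 = 3616 + 4D
ΔH = Σ(broken) − Σ(formed) = (5565) − (3616 + 4D) = +1949 − 4D
Setting this equal to −1143 kJ gives 4D = 3092, so D = 773 kJ/mol.

D(C=O) ≈ 773 kJ/mol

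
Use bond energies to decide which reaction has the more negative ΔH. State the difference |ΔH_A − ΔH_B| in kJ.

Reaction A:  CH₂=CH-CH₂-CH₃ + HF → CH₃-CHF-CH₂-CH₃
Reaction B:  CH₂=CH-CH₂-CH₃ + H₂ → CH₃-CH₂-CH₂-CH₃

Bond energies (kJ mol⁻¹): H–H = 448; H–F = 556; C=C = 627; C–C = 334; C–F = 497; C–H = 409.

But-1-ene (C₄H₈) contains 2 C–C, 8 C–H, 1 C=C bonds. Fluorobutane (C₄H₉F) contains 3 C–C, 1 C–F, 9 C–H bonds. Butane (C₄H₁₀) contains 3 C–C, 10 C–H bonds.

Reaction A:
  Bonds broken (reactants):
    C–C: 2 × 334 = 668
    C–H: 8 × 409 = 3272
    C=C: 1 × 627 = 627
    H–F: 1 × 556 = 556
    Σ(broken) = 5123 kJ
  Bonds formed (products):
    C–C: 3 × 334 = 1002
    C–F: 1 × 497 = 497
    C–H: 9 × 409 = 3681
    Σ(formed) = 5180 kJ
  ΔH_A = 5123 − 5180 = −57 kJ
Reaction B:
  Bonds broken (reactants):
    C–C: 2 × 334 = 668
    C–H: 8 × 409 = 3272
    C=C: 1 × 627 = 627
    H–H: 1 × 448 = 448
    Σ(broken) = 5015 kJ
  Bonds formed (products):
    C–C: 3 × 334 = 1002
    C–H: 10 × 409 = 4090
    Σ(formed) = 5092 kJ
  ΔH_B = 5015 − 5092 = −77 kJ
ΔH_A − ΔH_B = +20 kJ, so reaction B has the more negative ΔH; |ΔH_A − ΔH_B| = 20 kJ.

Reaction B, by 20 kJ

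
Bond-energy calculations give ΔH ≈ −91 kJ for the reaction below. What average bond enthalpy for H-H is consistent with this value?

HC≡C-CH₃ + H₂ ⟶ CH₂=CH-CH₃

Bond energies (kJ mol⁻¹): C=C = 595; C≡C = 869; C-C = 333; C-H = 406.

D(H-H) ≈ 447 kJ/mol

Let D be the H-H bond energy.
Σ(broken) = 1×869 + 1×333 + 4×406 + 1×D = 2826 + D
Σ(formed) = 1×333 + 6×406 + 1×595 = 3364
ΔH = Σ(broken) − Σ(formed) = (2826 + D) − (3364) = −538 + D
Setting this equal to −91 kJ gives D = 447 kJ/mol.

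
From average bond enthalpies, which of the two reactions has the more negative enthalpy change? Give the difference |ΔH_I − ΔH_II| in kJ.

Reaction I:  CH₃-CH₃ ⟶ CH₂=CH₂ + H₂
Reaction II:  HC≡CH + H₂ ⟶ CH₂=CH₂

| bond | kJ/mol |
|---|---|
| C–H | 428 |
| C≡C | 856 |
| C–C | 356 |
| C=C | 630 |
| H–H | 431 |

Reaction II, by 350 kJ

Reaction I:
  Bonds broken (reactants):
    C–C: 1 × 356 = 356
    C–H: 6 × 428 = 2568
    Σ(broken) = 2924 kJ
  Bonds formed (products):
    C–H: 4 × 428 = 1712
    C=C: 1 × 630 = 630
    H–H: 1 × 431 = 431
    Σ(formed) = 2773 kJ
  ΔH_I = 2924 − 2773 = +151 kJ
Reaction II:
  Bonds broken (reactants):
    C≡C: 1 × 856 = 856
    C–H: 2 × 428 = 856
    H–H: 1 × 431 = 431
    Σ(broken) = 2143 kJ
  Bonds formed (products):
    C–H: 4 × 428 = 1712
    C=C: 1 × 630 = 630
    Σ(formed) = 2342 kJ
  ΔH_II = 2143 − 2342 = −199 kJ
ΔH_I − ΔH_II = +350 kJ, so reaction II has the more negative ΔH; |ΔH_I − ΔH_II| = 350 kJ.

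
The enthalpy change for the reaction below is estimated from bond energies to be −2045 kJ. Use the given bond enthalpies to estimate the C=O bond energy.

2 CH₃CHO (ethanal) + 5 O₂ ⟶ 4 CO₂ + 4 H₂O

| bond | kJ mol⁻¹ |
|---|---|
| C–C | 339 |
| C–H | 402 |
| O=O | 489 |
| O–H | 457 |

Let D be the C=O bond energy.
Σ(broken) = 2×339 + 8×402 + 2×D + 5×489 = 6339 + 2D
Σ(formed) = 8×D + 8×457 = 3656 + 8D
ΔH = Σ(broken) − Σ(formed) = (6339 + 2D) − (3656 + 8D) = +2683 − 6D
Setting this equal to −2045 kJ gives 6D = 4728, so D = 788 kJ/mol.

D(C=O) ≈ 788 kJ/mol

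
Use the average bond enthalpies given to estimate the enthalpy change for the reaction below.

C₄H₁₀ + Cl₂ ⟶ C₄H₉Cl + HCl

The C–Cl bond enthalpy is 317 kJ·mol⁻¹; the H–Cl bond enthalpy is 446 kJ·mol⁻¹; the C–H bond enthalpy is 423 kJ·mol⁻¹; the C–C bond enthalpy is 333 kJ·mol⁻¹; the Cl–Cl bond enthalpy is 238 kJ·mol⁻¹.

Bonds broken (reactants):
  C–C: 3 × 333 = 999
  C–H: 10 × 423 = 4230
  Cl–Cl: 1 × 238 = 238
  Σ(broken) = 5467 kJ
Bonds formed (products):
  C–C: 3 × 333 = 999
  C–Cl: 1 × 317 = 317
  C–H: 9 × 423 = 3807
  H–Cl: 1 × 446 = 446
  Σ(formed) = 5569 kJ
ΔH = Σ(broken) − Σ(formed) = 5467 − 5569 = −102 kJ

ΔH ≈ −102 kJ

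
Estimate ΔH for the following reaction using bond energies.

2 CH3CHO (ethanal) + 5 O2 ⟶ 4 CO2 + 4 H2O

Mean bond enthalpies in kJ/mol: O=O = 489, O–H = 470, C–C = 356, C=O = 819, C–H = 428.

Bonds broken (reactants):
  C–C: 2 × 356 = 712
  C–H: 8 × 428 = 3424
  C=O: 2 × 819 = 1638
  O=O: 5 × 489 = 2445
  Σ(broken) = 8219 kJ
Bonds formed (products):
  C=O: 8 × 819 = 6552
  O–H: 8 × 470 = 3760
  Σ(formed) = 10312 kJ
ΔH = Σ(broken) − Σ(formed) = 8219 − 10312 = −2093 kJ

ΔH ≈ −2093 kJ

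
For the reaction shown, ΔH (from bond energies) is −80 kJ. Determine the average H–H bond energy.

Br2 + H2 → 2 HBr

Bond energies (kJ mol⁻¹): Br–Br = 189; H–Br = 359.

D(H–H) ≈ 449 kJ/mol

Let D be the H–H bond energy.
Σ(broken) = 1×189 + 1×D = 189 + D
Σ(formed) = 2×359 = 718
ΔH = Σ(broken) − Σ(formed) = (189 + D) − (718) = −529 + D
Setting this equal to −80 kJ gives D = 449 kJ/mol.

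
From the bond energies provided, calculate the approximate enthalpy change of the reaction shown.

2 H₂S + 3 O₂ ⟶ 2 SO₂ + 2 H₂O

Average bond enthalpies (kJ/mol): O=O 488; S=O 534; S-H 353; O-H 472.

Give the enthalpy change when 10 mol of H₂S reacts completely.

Bonds broken (reactants):
  O=O: 3 × 488 = 1464
  S-H: 4 × 353 = 1412
  Σ(broken) = 2876 kJ
Bonds formed (products):
  O-H: 4 × 472 = 1888
  S=O: 4 × 534 = 2136
  Σ(formed) = 4024 kJ
ΔH = Σ(broken) − Σ(formed) = 2876 − 4024 = −1148 kJ
For 5× the reaction as written: 5 × (−1148) = −5740 kJ

ΔH = −5740 kJ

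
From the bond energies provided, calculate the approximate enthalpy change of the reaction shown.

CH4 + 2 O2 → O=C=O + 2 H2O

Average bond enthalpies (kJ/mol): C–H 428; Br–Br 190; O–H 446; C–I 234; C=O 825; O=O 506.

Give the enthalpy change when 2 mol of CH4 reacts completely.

Bonds broken (reactants):
  C–H: 4 × 428 = 1712
  O=O: 2 × 506 = 1012
  Σ(broken) = 2724 kJ
Bonds formed (products):
  C=O: 2 × 825 = 1650
  O–H: 4 × 446 = 1784
  Σ(formed) = 3434 kJ
ΔH = Σ(broken) − Σ(formed) = 2724 − 3434 = −710 kJ
For 2× the reaction as written: 2 × (−710) = −1420 kJ

ΔH = −1420 kJ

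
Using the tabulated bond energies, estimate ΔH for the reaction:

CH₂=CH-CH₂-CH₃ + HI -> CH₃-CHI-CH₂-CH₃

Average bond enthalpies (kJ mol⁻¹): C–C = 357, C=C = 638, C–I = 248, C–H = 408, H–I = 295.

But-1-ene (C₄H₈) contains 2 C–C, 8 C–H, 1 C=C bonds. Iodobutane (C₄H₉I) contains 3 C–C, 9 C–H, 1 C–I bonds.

ΔH ≈ −80 kJ

Bonds broken (reactants):
  C–C: 2 × 357 = 714
  C–H: 8 × 408 = 3264
  C=C: 1 × 638 = 638
  H–I: 1 × 295 = 295
  Σ(broken) = 4911 kJ
Bonds formed (products):
  C–C: 3 × 357 = 1071
  C–H: 9 × 408 = 3672
  C–I: 1 × 248 = 248
  Σ(formed) = 4991 kJ
ΔH = Σ(broken) − Σ(formed) = 4911 − 4991 = −80 kJ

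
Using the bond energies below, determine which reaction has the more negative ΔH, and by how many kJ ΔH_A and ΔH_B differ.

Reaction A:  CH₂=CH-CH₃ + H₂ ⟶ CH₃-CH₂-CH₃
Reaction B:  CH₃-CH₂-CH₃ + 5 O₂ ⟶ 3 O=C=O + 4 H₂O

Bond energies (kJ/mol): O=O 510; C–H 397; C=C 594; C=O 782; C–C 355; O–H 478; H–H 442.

Reaction A:
  Bonds broken (reactants):
    C–C: 1 × 355 = 355
    C–H: 6 × 397 = 2382
    C=C: 1 × 594 = 594
    H–H: 1 × 442 = 442
    Σ(broken) = 3773 kJ
  Bonds formed (products):
    C–C: 2 × 355 = 710
    C–H: 8 × 397 = 3176
    Σ(formed) = 3886 kJ
  ΔH_A = 3773 − 3886 = −113 kJ
Reaction B:
  Bonds broken (reactants):
    C–C: 2 × 355 = 710
    C–H: 8 × 397 = 3176
    O=O: 5 × 510 = 2550
    Σ(broken) = 6436 kJ
  Bonds formed (products):
    C=O: 6 × 782 = 4692
    O–H: 8 × 478 = 3824
    Σ(formed) = 8516 kJ
  ΔH_B = 6436 − 8516 = −2080 kJ
ΔH_A − ΔH_B = +1967 kJ, so reaction B has the more negative ΔH; |ΔH_A − ΔH_B| = 1967 kJ.

Reaction B, by 1967 kJ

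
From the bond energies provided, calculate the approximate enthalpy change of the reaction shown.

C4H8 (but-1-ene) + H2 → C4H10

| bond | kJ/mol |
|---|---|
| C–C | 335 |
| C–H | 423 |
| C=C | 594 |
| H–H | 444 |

Bonds broken (reactants):
  C–C: 2 × 335 = 670
  C–H: 8 × 423 = 3384
  C=C: 1 × 594 = 594
  H–H: 1 × 444 = 444
  Σ(broken) = 5092 kJ
Bonds formed (products):
  C–C: 3 × 335 = 1005
  C–H: 10 × 423 = 4230
  Σ(formed) = 5235 kJ
ΔH = Σ(broken) − Σ(formed) = 5092 − 5235 = −143 kJ

ΔH ≈ −143 kJ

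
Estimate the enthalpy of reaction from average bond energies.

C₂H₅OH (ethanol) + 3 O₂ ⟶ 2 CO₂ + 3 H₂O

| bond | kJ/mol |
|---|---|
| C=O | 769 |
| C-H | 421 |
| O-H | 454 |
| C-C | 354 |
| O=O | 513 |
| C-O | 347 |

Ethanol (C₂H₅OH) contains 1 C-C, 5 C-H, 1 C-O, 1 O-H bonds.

ΔH ≈ −1001 kJ

Bonds broken (reactants):
  C-C: 1 × 354 = 354
  C-H: 5 × 421 = 2105
  C-O: 1 × 347 = 347
  O-H: 1 × 454 = 454
  O=O: 3 × 513 = 1539
  Σ(broken) = 4799 kJ
Bonds formed (products):
  C=O: 4 × 769 = 3076
  O-H: 6 × 454 = 2724
  Σ(formed) = 5800 kJ
ΔH = Σ(broken) − Σ(formed) = 4799 − 5800 = −1001 kJ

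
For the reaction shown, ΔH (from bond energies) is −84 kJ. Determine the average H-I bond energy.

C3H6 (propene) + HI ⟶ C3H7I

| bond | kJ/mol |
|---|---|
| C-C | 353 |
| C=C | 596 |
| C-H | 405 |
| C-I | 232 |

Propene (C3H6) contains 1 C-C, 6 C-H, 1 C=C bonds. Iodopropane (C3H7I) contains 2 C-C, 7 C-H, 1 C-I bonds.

D(H-I) ≈ 310 kJ/mol

Let D be the H-I bond energy.
Σ(broken) = 1×353 + 6×405 + 1×596 + 1×D = 3379 + D
Σ(formed) = 2×353 + 7×405 + 1×232 = 3773
ΔH = Σ(broken) − Σ(formed) = (3379 + D) − (3773) = −394 + D
Setting this equal to −84 kJ gives D = 310 kJ/mol.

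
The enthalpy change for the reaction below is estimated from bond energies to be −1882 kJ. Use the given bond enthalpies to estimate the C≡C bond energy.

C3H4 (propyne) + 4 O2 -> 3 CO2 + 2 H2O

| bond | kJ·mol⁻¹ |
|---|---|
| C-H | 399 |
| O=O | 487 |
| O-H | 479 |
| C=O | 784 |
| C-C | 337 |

Let D be the C≡C bond energy.
Σ(broken) = 1×D + 1×337 + 4×399 + 4×487 = 3881 + D
Σ(formed) = 6×784 + 4×479 = 6620
ΔH = Σ(broken) − Σ(formed) = (3881 + D) − (6620) = −2739 + D
Setting this equal to −1882 kJ gives D = 857 kJ/mol.

D(C≡C) ≈ 857 kJ/mol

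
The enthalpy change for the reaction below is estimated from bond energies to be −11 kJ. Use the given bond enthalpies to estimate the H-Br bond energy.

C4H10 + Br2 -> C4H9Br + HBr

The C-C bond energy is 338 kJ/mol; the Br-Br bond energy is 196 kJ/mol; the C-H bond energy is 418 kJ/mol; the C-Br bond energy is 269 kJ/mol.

D(H-Br) ≈ 356 kJ/mol

Let D be the H-Br bond energy.
Σ(broken) = 1×196 + 3×338 + 10×418 = 5390
Σ(formed) = 1×269 + 3×338 + 9×418 + 1×D = 5045 + D
ΔH = Σ(broken) − Σ(formed) = (5390) − (5045 + D) = +345 − D
Setting this equal to −11 kJ gives D = 356 kJ/mol.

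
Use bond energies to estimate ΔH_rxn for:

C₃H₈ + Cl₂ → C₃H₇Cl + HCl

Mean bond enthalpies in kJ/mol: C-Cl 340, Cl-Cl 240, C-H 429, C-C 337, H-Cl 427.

ΔH ≈ −98 kJ

Bonds broken (reactants):
  C-C: 2 × 337 = 674
  C-H: 8 × 429 = 3432
  Cl-Cl: 1 × 240 = 240
  Σ(broken) = 4346 kJ
Bonds formed (products):
  C-C: 2 × 337 = 674
  C-Cl: 1 × 340 = 340
  C-H: 7 × 429 = 3003
  H-Cl: 1 × 427 = 427
  Σ(formed) = 4444 kJ
ΔH = Σ(broken) − Σ(formed) = 4346 − 4444 = −98 kJ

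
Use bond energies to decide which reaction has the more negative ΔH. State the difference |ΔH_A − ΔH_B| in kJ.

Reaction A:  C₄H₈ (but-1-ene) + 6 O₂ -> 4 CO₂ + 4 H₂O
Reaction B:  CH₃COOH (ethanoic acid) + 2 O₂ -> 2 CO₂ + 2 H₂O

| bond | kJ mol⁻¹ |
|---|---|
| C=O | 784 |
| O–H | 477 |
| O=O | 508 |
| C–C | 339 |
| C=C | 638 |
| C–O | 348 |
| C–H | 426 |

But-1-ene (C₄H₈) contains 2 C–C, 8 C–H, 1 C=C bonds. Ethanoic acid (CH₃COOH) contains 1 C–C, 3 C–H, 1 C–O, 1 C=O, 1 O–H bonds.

Reaction A, by 1514 kJ

Reaction A:
  Bonds broken (reactants):
    C–C: 2 × 339 = 678
    C–H: 8 × 426 = 3408
    C=C: 1 × 638 = 638
    O=O: 6 × 508 = 3048
    Σ(broken) = 7772 kJ
  Bonds formed (products):
    C=O: 8 × 784 = 6272
    O–H: 8 × 477 = 3816
    Σ(formed) = 10088 kJ
  ΔH_A = 7772 − 10088 = −2316 kJ
Reaction B:
  Bonds broken (reactants):
    C–C: 1 × 339 = 339
    C–H: 3 × 426 = 1278
    C–O: 1 × 348 = 348
    C=O: 1 × 784 = 784
    O–H: 1 × 477 = 477
    O=O: 2 × 508 = 1016
    Σ(broken) = 4242 kJ
  Bonds formed (products):
    C=O: 4 × 784 = 3136
    O–H: 4 × 477 = 1908
    Σ(formed) = 5044 kJ
  ΔH_B = 4242 − 5044 = −802 kJ
ΔH_A − ΔH_B = −1514 kJ, so reaction A has the more negative ΔH; |ΔH_A − ΔH_B| = 1514 kJ.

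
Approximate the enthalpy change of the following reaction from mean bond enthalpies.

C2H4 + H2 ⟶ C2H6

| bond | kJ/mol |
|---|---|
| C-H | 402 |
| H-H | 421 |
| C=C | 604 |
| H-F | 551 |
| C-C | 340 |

ΔH ≈ −119 kJ

Bonds broken (reactants):
  C-H: 4 × 402 = 1608
  C=C: 1 × 604 = 604
  H-H: 1 × 421 = 421
  Σ(broken) = 2633 kJ
Bonds formed (products):
  C-C: 1 × 340 = 340
  C-H: 6 × 402 = 2412
  Σ(formed) = 2752 kJ
ΔH = Σ(broken) − Σ(formed) = 2633 − 2752 = −119 kJ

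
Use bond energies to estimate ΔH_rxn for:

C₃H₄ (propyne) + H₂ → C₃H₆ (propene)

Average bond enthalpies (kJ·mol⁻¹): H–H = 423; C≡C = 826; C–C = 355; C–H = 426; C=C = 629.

ΔH ≈ −232 kJ

Bonds broken (reactants):
  C≡C: 1 × 826 = 826
  C–C: 1 × 355 = 355
  C–H: 4 × 426 = 1704
  H–H: 1 × 423 = 423
  Σ(broken) = 3308 kJ
Bonds formed (products):
  C–C: 1 × 355 = 355
  C–H: 6 × 426 = 2556
  C=C: 1 × 629 = 629
  Σ(formed) = 3540 kJ
ΔH = Σ(broken) − Σ(formed) = 3308 − 3540 = −232 kJ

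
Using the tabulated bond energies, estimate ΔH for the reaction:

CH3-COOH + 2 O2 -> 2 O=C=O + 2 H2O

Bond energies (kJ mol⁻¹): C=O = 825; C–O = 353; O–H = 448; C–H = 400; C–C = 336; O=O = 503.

Bonds broken (reactants):
  C–C: 1 × 336 = 336
  C–H: 3 × 400 = 1200
  C–O: 1 × 353 = 353
  C=O: 1 × 825 = 825
  O–H: 1 × 448 = 448
  O=O: 2 × 503 = 1006
  Σ(broken) = 4168 kJ
Bonds formed (products):
  C=O: 4 × 825 = 3300
  O–H: 4 × 448 = 1792
  Σ(formed) = 5092 kJ
ΔH = Σ(broken) − Σ(formed) = 4168 − 5092 = −924 kJ

ΔH ≈ −924 kJ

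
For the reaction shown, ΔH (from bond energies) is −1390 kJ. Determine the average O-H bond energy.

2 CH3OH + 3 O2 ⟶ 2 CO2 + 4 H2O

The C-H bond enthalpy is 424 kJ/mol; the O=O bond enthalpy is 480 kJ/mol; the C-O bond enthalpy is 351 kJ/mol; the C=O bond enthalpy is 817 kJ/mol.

Let D be the O-H bond energy.
Σ(broken) = 6×424 + 2×351 + 2×D + 3×480 = 4686 + 2D
Σ(formed) = 4×817 + 8×D = 3268 + 8D
ΔH = Σ(broken) − Σ(formed) = (4686 + 2D) − (3268 + 8D) = +1418 − 6D
Setting this equal to −1390 kJ gives 6D = 2808, so D = 468 kJ/mol.

D(O-H) ≈ 468 kJ/mol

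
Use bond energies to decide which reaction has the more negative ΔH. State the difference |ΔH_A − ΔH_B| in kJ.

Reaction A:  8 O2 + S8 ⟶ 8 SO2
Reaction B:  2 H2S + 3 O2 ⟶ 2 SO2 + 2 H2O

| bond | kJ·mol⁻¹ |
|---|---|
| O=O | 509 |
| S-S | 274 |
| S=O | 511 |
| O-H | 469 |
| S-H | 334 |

Reaction A:
  Bonds broken (reactants):
    O=O: 8 × 509 = 4072
    S-S: 8 × 274 = 2192
    Σ(broken) = 6264 kJ
  Bonds formed (products):
    S=O: 16 × 511 = 8176
    Σ(formed) = 8176 kJ
  ΔH_A = 6264 − 8176 = −1912 kJ
Reaction B:
  Bonds broken (reactants):
    O=O: 3 × 509 = 1527
    S-H: 4 × 334 = 1336
    Σ(broken) = 2863 kJ
  Bonds formed (products):
    O-H: 4 × 469 = 1876
    S=O: 4 × 511 = 2044
    Σ(formed) = 3920 kJ
  ΔH_B = 2863 − 3920 = −1057 kJ
ΔH_A − ΔH_B = −855 kJ, so reaction A has the more negative ΔH; |ΔH_A − ΔH_B| = 855 kJ.

Reaction A, by 855 kJ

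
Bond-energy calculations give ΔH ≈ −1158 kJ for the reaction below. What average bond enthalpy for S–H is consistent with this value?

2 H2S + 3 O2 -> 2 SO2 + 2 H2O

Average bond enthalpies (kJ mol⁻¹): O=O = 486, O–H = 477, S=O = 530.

Let D be the S–H bond energy.
Σ(broken) = 3×486 + 4×D = 1458 + 4D
Σ(formed) = 4×477 + 4×530 = 4028
ΔH = Σ(broken) − Σ(formed) = (1458 + 4D) − (4028) = −2570 + 4D
Setting this equal to −1158 kJ gives 4D = 1412, so D = 353 kJ/mol.

D(S–H) ≈ 353 kJ/mol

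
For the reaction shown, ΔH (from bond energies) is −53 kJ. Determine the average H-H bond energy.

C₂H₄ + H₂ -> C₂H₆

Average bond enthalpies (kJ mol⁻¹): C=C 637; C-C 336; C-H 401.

D(H-H) ≈ 448 kJ/mol

Let D be the H-H bond energy.
Σ(broken) = 4×401 + 1×637 + 1×D = 2241 + D
Σ(formed) = 1×336 + 6×401 = 2742
ΔH = Σ(broken) − Σ(formed) = (2241 + D) − (2742) = −501 + D
Setting this equal to −53 kJ gives D = 448 kJ/mol.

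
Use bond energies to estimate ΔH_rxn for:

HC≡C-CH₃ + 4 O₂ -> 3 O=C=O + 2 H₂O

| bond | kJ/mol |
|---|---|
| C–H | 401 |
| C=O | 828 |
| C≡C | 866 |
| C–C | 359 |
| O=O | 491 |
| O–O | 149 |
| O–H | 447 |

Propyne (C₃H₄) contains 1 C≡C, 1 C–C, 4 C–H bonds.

Bonds broken (reactants):
  C≡C: 1 × 866 = 866
  C–C: 1 × 359 = 359
  C–H: 4 × 401 = 1604
  O=O: 4 × 491 = 1964
  Σ(broken) = 4793 kJ
Bonds formed (products):
  C=O: 6 × 828 = 4968
  O–H: 4 × 447 = 1788
  Σ(formed) = 6756 kJ
ΔH = Σ(broken) − Σ(formed) = 4793 − 6756 = −1963 kJ

ΔH ≈ −1963 kJ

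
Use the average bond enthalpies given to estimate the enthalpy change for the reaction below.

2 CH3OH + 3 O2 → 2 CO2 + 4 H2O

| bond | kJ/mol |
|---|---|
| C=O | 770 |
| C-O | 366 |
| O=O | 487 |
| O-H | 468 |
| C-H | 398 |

ΔH ≈ −1307 kJ

Bonds broken (reactants):
  C-H: 6 × 398 = 2388
  C-O: 2 × 366 = 732
  O-H: 2 × 468 = 936
  O=O: 3 × 487 = 1461
  Σ(broken) = 5517 kJ
Bonds formed (products):
  C=O: 4 × 770 = 3080
  O-H: 8 × 468 = 3744
  Σ(formed) = 6824 kJ
ΔH = Σ(broken) − Σ(formed) = 5517 − 6824 = −1307 kJ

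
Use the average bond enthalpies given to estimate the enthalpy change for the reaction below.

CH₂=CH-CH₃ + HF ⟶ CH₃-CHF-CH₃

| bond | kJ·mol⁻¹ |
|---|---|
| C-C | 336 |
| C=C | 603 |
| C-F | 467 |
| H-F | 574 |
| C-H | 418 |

Bonds broken (reactants):
  C-C: 1 × 336 = 336
  C-H: 6 × 418 = 2508
  C=C: 1 × 603 = 603
  H-F: 1 × 574 = 574
  Σ(broken) = 4021 kJ
Bonds formed (products):
  C-C: 2 × 336 = 672
  C-F: 1 × 467 = 467
  C-H: 7 × 418 = 2926
  Σ(formed) = 4065 kJ
ΔH = Σ(broken) − Σ(formed) = 4021 − 4065 = −44 kJ

ΔH ≈ −44 kJ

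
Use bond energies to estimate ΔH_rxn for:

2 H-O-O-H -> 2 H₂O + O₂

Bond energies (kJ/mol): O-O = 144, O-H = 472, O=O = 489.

Bonds broken (reactants):
  O-H: 4 × 472 = 1888
  O-O: 2 × 144 = 288
  Σ(broken) = 2176 kJ
Bonds formed (products):
  O-H: 4 × 472 = 1888
  O=O: 1 × 489 = 489
  Σ(formed) = 2377 kJ
ΔH = Σ(broken) − Σ(formed) = 2176 − 2377 = −201 kJ

ΔH ≈ −201 kJ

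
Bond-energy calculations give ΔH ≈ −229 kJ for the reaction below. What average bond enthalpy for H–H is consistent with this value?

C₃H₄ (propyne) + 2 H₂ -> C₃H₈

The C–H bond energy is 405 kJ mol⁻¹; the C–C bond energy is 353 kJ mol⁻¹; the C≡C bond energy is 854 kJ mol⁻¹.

Let D be the H–H bond energy.
Σ(broken) = 1×854 + 1×353 + 4×405 + 2×D = 2827 + 2D
Σ(formed) = 2×353 + 8×405 = 3946
ΔH = Σ(broken) − Σ(formed) = (2827 + 2D) − (3946) = −1119 + 2D
Setting this equal to −229 kJ gives 2D = 890, so D = 445 kJ/mol.

D(H–H) ≈ 445 kJ/mol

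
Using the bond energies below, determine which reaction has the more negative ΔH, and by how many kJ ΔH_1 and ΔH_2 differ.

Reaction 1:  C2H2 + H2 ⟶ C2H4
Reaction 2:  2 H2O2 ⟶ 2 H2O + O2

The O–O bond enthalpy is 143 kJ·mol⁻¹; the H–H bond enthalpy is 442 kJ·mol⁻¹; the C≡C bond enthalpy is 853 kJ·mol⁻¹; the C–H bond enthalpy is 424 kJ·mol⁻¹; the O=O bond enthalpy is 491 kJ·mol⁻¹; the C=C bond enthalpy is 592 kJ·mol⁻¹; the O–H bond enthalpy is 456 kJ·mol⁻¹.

Reaction 2, by 60 kJ

Reaction 1:
  Bonds broken (reactants):
    C≡C: 1 × 853 = 853
    C–H: 2 × 424 = 848
    H–H: 1 × 442 = 442
    Σ(broken) = 2143 kJ
  Bonds formed (products):
    C–H: 4 × 424 = 1696
    C=C: 1 × 592 = 592
    Σ(formed) = 2288 kJ
  ΔH_1 = 2143 − 2288 = −145 kJ
Reaction 2:
  Bonds broken (reactants):
    O–H: 4 × 456 = 1824
    O–O: 2 × 143 = 286
    Σ(broken) = 2110 kJ
  Bonds formed (products):
    O–H: 4 × 456 = 1824
    O=O: 1 × 491 = 491
    Σ(formed) = 2315 kJ
  ΔH_2 = 2110 − 2315 = −205 kJ
ΔH_1 − ΔH_2 = +60 kJ, so reaction 2 has the more negative ΔH; |ΔH_1 − ΔH_2| = 60 kJ.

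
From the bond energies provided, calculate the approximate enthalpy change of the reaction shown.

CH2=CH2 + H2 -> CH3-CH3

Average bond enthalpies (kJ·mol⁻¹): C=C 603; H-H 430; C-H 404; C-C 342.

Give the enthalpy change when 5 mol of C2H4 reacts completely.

Bonds broken (reactants):
  C-H: 4 × 404 = 1616
  C=C: 1 × 603 = 603
  H-H: 1 × 430 = 430
  Σ(broken) = 2649 kJ
Bonds formed (products):
  C-C: 1 × 342 = 342
  C-H: 6 × 404 = 2424
  Σ(formed) = 2766 kJ
ΔH = Σ(broken) − Σ(formed) = 2649 − 2766 = −117 kJ
For 5× the reaction as written: 5 × (−117) = −585 kJ

ΔH = −585 kJ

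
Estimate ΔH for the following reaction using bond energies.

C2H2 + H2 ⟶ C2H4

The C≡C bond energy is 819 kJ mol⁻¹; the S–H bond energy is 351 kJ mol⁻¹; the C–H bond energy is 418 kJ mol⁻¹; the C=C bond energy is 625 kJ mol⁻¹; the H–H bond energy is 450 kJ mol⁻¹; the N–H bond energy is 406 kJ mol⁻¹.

ΔH ≈ −192 kJ

Bonds broken (reactants):
  C≡C: 1 × 819 = 819
  C–H: 2 × 418 = 836
  H–H: 1 × 450 = 450
  Σ(broken) = 2105 kJ
Bonds formed (products):
  C–H: 4 × 418 = 1672
  C=C: 1 × 625 = 625
  Σ(formed) = 2297 kJ
ΔH = Σ(broken) − Σ(formed) = 2105 − 2297 = −192 kJ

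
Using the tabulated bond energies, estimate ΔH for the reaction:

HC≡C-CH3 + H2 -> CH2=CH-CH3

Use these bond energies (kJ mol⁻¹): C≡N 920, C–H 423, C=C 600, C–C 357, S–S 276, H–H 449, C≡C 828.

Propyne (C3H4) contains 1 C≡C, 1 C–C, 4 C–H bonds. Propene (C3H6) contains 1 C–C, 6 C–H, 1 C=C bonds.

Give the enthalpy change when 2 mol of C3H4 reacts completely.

Bonds broken (reactants):
  C≡C: 1 × 828 = 828
  C–C: 1 × 357 = 357
  C–H: 4 × 423 = 1692
  H–H: 1 × 449 = 449
  Σ(broken) = 3326 kJ
Bonds formed (products):
  C–C: 1 × 357 = 357
  C–H: 6 × 423 = 2538
  C=C: 1 × 600 = 600
  Σ(formed) = 3495 kJ
ΔH = Σ(broken) − Σ(formed) = 3326 − 3495 = −169 kJ
For 2× the reaction as written: 2 × (−169) = −338 kJ

ΔH = −338 kJ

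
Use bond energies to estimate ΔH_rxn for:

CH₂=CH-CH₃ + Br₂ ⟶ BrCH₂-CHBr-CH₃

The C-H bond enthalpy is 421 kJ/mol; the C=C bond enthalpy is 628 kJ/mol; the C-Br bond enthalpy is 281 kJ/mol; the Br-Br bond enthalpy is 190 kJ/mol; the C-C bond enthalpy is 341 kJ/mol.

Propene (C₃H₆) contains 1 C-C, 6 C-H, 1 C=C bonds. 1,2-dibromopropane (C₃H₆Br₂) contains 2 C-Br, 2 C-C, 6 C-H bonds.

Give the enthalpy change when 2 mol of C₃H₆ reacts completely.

Bonds broken (reactants):
  Br-Br: 1 × 190 = 190
  C-C: 1 × 341 = 341
  C-H: 6 × 421 = 2526
  C=C: 1 × 628 = 628
  Σ(broken) = 3685 kJ
Bonds formed (products):
  C-Br: 2 × 281 = 562
  C-C: 2 × 341 = 682
  C-H: 6 × 421 = 2526
  Σ(formed) = 3770 kJ
ΔH = Σ(broken) − Σ(formed) = 3685 − 3770 = −85 kJ
For 2× the reaction as written: 2 × (−85) = −170 kJ

ΔH = −170 kJ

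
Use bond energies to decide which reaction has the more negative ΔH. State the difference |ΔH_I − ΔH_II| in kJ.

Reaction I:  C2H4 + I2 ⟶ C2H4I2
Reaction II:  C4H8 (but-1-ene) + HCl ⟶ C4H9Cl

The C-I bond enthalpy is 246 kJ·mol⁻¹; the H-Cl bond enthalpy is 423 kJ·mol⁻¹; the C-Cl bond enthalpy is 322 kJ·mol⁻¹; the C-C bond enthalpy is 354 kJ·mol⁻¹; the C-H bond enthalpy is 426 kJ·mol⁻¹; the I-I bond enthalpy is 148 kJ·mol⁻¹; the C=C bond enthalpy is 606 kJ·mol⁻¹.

Reaction I, by 19 kJ

Reaction I:
  Bonds broken (reactants):
    C-H: 4 × 426 = 1704
    C=C: 1 × 606 = 606
    I-I: 1 × 148 = 148
    Σ(broken) = 2458 kJ
  Bonds formed (products):
    C-C: 1 × 354 = 354
    C-H: 4 × 426 = 1704
    C-I: 2 × 246 = 492
    Σ(formed) = 2550 kJ
  ΔH_I = 2458 − 2550 = −92 kJ
Reaction II:
  Bonds broken (reactants):
    C-C: 2 × 354 = 708
    C-H: 8 × 426 = 3408
    C=C: 1 × 606 = 606
    H-Cl: 1 × 423 = 423
    Σ(broken) = 5145 kJ
  Bonds formed (products):
    C-C: 3 × 354 = 1062
    C-Cl: 1 × 322 = 322
    C-H: 9 × 426 = 3834
    Σ(formed) = 5218 kJ
  ΔH_II = 5145 − 5218 = −73 kJ
ΔH_I − ΔH_II = −19 kJ, so reaction I has the more negative ΔH; |ΔH_I − ΔH_II| = 19 kJ.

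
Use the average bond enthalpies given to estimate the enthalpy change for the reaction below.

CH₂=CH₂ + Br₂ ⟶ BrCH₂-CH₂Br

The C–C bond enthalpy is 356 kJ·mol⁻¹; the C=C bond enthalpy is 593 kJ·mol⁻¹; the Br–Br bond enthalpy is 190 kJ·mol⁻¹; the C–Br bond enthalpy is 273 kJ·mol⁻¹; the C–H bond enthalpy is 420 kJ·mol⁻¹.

ΔH ≈ −119 kJ

Bonds broken (reactants):
  Br–Br: 1 × 190 = 190
  C–H: 4 × 420 = 1680
  C=C: 1 × 593 = 593
  Σ(broken) = 2463 kJ
Bonds formed (products):
  C–Br: 2 × 273 = 546
  C–C: 1 × 356 = 356
  C–H: 4 × 420 = 1680
  Σ(formed) = 2582 kJ
ΔH = Σ(broken) − Σ(formed) = 2463 − 2582 = −119 kJ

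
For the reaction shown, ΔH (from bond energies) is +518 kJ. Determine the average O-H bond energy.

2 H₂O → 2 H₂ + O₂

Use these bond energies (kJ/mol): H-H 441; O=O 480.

D(O-H) ≈ 470 kJ/mol

Let D be the O-H bond energy.
Σ(broken) = 4×D = 4D
Σ(formed) = 2×441 + 1×480 = 1362
ΔH = Σ(broken) − Σ(formed) = (4D) − (1362) = −1362 + 4D
Setting this equal to +518 kJ gives 4D = 1880, so D = 470 kJ/mol.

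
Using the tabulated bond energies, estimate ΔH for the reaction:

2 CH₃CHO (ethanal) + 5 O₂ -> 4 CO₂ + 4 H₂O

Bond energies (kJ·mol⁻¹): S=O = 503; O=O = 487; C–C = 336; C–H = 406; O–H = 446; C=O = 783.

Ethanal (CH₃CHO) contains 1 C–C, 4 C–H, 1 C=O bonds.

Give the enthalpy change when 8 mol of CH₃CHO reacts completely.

ΔH = −7644 kJ

Bonds broken (reactants):
  C–C: 2 × 336 = 672
  C–H: 8 × 406 = 3248
  C=O: 2 × 783 = 1566
  O=O: 5 × 487 = 2435
  Σ(broken) = 7921 kJ
Bonds formed (products):
  C=O: 8 × 783 = 6264
  O–H: 8 × 446 = 3568
  Σ(formed) = 9832 kJ
ΔH = Σ(broken) − Σ(formed) = 7921 − 9832 = −1911 kJ
For 4× the reaction as written: 4 × (−1911) = −7644 kJ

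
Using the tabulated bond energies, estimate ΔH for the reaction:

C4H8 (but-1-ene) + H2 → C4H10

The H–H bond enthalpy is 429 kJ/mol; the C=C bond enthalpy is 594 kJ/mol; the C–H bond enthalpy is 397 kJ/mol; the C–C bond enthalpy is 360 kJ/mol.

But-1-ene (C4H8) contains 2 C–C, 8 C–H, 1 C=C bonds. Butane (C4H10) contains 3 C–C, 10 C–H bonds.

ΔH ≈ −131 kJ

Bonds broken (reactants):
  C–C: 2 × 360 = 720
  C–H: 8 × 397 = 3176
  C=C: 1 × 594 = 594
  H–H: 1 × 429 = 429
  Σ(broken) = 4919 kJ
Bonds formed (products):
  C–C: 3 × 360 = 1080
  C–H: 10 × 397 = 3970
  Σ(formed) = 5050 kJ
ΔH = Σ(broken) − Σ(formed) = 4919 − 5050 = −131 kJ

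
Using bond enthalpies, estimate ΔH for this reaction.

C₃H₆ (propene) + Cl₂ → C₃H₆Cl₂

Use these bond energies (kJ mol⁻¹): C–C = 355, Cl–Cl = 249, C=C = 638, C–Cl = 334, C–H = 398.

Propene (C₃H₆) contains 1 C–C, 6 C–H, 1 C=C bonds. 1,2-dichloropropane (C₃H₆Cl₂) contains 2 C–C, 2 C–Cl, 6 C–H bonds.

ΔH ≈ −136 kJ

Bonds broken (reactants):
  C–C: 1 × 355 = 355
  C–H: 6 × 398 = 2388
  C=C: 1 × 638 = 638
  Cl–Cl: 1 × 249 = 249
  Σ(broken) = 3630 kJ
Bonds formed (products):
  C–C: 2 × 355 = 710
  C–Cl: 2 × 334 = 668
  C–H: 6 × 398 = 2388
  Σ(formed) = 3766 kJ
ΔH = Σ(broken) − Σ(formed) = 3630 − 3766 = −136 kJ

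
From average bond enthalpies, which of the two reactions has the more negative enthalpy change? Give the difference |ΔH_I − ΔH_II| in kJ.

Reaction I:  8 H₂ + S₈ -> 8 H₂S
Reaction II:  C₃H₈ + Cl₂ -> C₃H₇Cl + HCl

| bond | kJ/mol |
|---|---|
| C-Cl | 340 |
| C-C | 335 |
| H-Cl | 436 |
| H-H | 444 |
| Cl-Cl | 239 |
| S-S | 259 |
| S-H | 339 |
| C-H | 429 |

Reaction I:
  Bonds broken (reactants):
    H-H: 8 × 444 = 3552
    S-S: 8 × 259 = 2072
    Σ(broken) = 5624 kJ
  Bonds formed (products):
    S-H: 16 × 339 = 5424
    Σ(formed) = 5424 kJ
  ΔH_I = 5624 − 5424 = +200 kJ
Reaction II:
  Bonds broken (reactants):
    C-C: 2 × 335 = 670
    C-H: 8 × 429 = 3432
    Cl-Cl: 1 × 239 = 239
    Σ(broken) = 4341 kJ
  Bonds formed (products):
    C-C: 2 × 335 = 670
    C-Cl: 1 × 340 = 340
    C-H: 7 × 429 = 3003
    H-Cl: 1 × 436 = 436
    Σ(formed) = 4449 kJ
  ΔH_II = 4341 − 4449 = −108 kJ
ΔH_I − ΔH_II = +308 kJ, so reaction II has the more negative ΔH; |ΔH_I − ΔH_II| = 308 kJ.

Reaction II, by 308 kJ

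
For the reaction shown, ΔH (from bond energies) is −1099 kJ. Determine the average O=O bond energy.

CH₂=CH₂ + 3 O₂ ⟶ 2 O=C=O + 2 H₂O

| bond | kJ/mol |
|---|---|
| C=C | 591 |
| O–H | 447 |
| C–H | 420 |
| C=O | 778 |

Let D be the O=O bond energy.
Σ(broken) = 4×420 + 1×591 + 3×D = 2271 + 3D
Σ(formed) = 4×778 + 4×447 = 4900
ΔH = Σ(broken) − Σ(formed) = (2271 + 3D) − (4900) = −2629 + 3D
Setting this equal to −1099 kJ gives 3D = 1530, so D = 510 kJ/mol.

D(O=O) ≈ 510 kJ/mol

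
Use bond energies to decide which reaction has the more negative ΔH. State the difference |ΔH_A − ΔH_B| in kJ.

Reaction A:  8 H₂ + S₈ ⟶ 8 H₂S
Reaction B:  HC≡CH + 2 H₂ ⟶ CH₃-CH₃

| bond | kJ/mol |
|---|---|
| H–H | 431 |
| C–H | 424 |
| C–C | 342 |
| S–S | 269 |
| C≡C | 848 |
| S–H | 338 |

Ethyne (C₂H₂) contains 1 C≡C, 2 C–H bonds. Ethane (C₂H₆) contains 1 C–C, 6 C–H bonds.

Reaction B, by 520 kJ

Reaction A:
  Bonds broken (reactants):
    H–H: 8 × 431 = 3448
    S–S: 8 × 269 = 2152
    Σ(broken) = 5600 kJ
  Bonds formed (products):
    S–H: 16 × 338 = 5408
    Σ(formed) = 5408 kJ
  ΔH_A = 5600 − 5408 = +192 kJ
Reaction B:
  Bonds broken (reactants):
    C≡C: 1 × 848 = 848
    C–H: 2 × 424 = 848
    H–H: 2 × 431 = 862
    Σ(broken) = 2558 kJ
  Bonds formed (products):
    C–C: 1 × 342 = 342
    C–H: 6 × 424 = 2544
    Σ(formed) = 2886 kJ
  ΔH_B = 2558 − 2886 = −328 kJ
ΔH_A − ΔH_B = +520 kJ, so reaction B has the more negative ΔH; |ΔH_A − ΔH_B| = 520 kJ.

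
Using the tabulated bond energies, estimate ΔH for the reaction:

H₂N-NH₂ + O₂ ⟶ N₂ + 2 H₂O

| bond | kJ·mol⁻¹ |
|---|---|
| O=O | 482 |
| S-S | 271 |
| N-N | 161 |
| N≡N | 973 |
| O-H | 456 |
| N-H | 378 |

ΔH ≈ −642 kJ

Bonds broken (reactants):
  N-H: 4 × 378 = 1512
  N-N: 1 × 161 = 161
  O=O: 1 × 482 = 482
  Σ(broken) = 2155 kJ
Bonds formed (products):
  N≡N: 1 × 973 = 973
  O-H: 4 × 456 = 1824
  Σ(formed) = 2797 kJ
ΔH = Σ(broken) − Σ(formed) = 2155 − 2797 = −642 kJ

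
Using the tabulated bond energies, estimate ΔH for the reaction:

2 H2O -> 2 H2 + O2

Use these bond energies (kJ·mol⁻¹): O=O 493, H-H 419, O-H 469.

Bonds broken (reactants):
  O-H: 4 × 469 = 1876
  Σ(broken) = 1876 kJ
Bonds formed (products):
  H-H: 2 × 419 = 838
  O=O: 1 × 493 = 493
  Σ(formed) = 1331 kJ
ΔH = Σ(broken) − Σ(formed) = 1876 − 1331 = +545 kJ

ΔH ≈ +545 kJ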